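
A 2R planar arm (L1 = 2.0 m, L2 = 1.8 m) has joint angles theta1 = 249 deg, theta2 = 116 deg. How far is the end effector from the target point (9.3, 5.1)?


End effector via forward kinematics:
x = L1*cos(t1) + L2*cos(t1+t2) = 1.0764
y = L1*sin(t1) + L2*sin(t1+t2) = -1.7103
Distance to target:
d = sqrt((9.3 - 1.0764)^2 + (5.1 - -1.7103)^2)
= sqrt(67.6274 + 46.3799)
= 10.6774 m


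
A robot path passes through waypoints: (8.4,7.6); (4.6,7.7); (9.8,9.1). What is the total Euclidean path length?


Segment lengths:
  seg1 = sqrt((-3.8)^2 + (0.1)^2) = 3.8013
  seg2 = sqrt((5.2)^2 + (1.4)^2) = 5.3852
Total = 9.1865


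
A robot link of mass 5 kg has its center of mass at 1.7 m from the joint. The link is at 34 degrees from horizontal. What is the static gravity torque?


tau = m*g*L*cos(angle)
= 5 * 9.81 * 1.7 * cos(34 deg)
= 5 * 9.81 * 1.7 * 0.829
= 69.1293 Nm


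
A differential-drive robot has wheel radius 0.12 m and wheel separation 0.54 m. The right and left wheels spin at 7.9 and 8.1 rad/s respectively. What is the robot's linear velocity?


vR = r*wR = 0.12*7.9 = 0.948 m/s
vL = r*wL = 0.12*8.1 = 0.972 m/s
v = (vR+vL)/2 = 0.96 m/s
omega = (vR-vL)/L = -0.0444 rad/s
linear velocity = 0.96 m/s


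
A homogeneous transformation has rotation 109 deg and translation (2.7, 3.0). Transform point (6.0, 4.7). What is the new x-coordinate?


x' = cos(theta)*px - sin(theta)*py + tx
= -0.3256*6.0 - 0.9455*4.7 + 2.7
= -3.6973


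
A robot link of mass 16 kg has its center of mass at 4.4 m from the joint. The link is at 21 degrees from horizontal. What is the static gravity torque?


tau = m*g*L*cos(angle)
= 16 * 9.81 * 4.4 * cos(21 deg)
= 16 * 9.81 * 4.4 * 0.9336
= 644.753 Nm


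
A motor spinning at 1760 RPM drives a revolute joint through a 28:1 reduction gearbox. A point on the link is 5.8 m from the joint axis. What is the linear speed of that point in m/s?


omega_motor = 1760 * 2*pi/60 = 184.3068 rad/s
omega_joint = omega_motor / 28 = 6.5824 rad/s
v = omega_joint * r = 6.5824 * 5.8
= 38.1778 m/s


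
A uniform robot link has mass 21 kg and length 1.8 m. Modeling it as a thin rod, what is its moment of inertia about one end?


I = (1/3) * m * L^2
= (1/3) * 21 * 1.8^2
= 0.333333 * 21 * 3.24
= 22.68 kg*m^2


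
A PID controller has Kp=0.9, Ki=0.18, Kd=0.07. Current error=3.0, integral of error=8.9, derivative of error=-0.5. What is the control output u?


u = Kp*e + Ki*int(e) + Kd*de/dt
= 0.9*3.0 + 0.18*8.9 + 0.07*(-0.5)
= 2.7 + 1.602 + -0.035
= 4.267


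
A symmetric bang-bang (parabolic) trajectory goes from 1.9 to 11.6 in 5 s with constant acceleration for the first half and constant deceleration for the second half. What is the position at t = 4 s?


Symmetric rest-to-rest: each phase covers (pf-p0)/2 in time T/2. 0.5*a*(T/2)^2 = (pf-p0)/2 => a = 4*(pf-p0)/T^2
a = 4*(11.6-1.9)/5^2 = 1.552
t = 4 is in the deceleration phase (t > T/2).
p = pf - 0.5*a*(T-t)^2 = 11.6 - 0.5*1.552*1^2
= 10.824


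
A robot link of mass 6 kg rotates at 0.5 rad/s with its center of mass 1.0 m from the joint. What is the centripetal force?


F = m * omega^2 * r
= 6 * 0.5^2 * 1.0
= 6 * 0.25 * 1.0
= 1.5 N


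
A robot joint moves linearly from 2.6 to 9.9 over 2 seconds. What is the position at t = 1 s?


s = t/T = 1/2 = 0.5
p(t) = p0 + (pf-p0)*s
= 2.6 + (9.9 - 2.6) * 0.5
= 6.25


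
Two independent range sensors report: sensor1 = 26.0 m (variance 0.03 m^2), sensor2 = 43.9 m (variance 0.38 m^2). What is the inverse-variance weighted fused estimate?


w1 = (1/var1) / (1/var1 + 1/var2)
   = 33.3333 / (33.3333 + 2.6316) = 0.9268
w2 = 1 - w1 = 0.0732
fused = w1*s1 + w2*s2 = 24.0976 + 3.2122
= 27.3098 m


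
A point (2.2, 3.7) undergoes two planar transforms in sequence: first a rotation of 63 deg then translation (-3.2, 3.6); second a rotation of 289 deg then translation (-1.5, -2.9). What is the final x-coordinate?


After transform 1:
x1 = cos(63)*2.2 - sin(63)*3.7 + -3.2 = -5.4979
y1 = sin(63)*2.2 + cos(63)*3.7 + 3.6 = 7.24
After transform 2:
x2 = cos(289)*-5.4979 - sin(289)*7.24 + -1.5
= 3.5556


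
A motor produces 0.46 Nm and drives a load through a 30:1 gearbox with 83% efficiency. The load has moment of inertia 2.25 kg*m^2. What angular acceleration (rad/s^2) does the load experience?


tau_out = tau_motor * N * eta
= 0.46 * 30 * 0.83 = 11.454 Nm
alpha = tau_out / I = 11.454 / 2.25
= 5.0907 rad/s^2


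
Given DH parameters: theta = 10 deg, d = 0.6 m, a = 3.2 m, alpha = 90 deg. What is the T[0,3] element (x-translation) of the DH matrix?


T[0,3] = a * cos(theta)
= 3.2 * cos(10 deg)
= 3.2 * 0.9848
= 3.1514


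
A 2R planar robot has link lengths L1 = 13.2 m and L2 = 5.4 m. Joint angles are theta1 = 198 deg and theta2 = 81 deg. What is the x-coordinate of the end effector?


Convert angles to radians: theta1 = 3.4558, theta2 = 1.4137
x = L1*cos(theta1) + L2*cos(theta1+theta2)
x = -12.5539 + 0.8447
x = -11.7092


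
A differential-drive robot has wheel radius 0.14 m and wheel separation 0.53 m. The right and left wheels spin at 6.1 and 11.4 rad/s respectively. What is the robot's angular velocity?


vR = r*wR = 0.14*6.1 = 0.854 m/s
vL = r*wL = 0.14*11.4 = 1.596 m/s
v = (vR+vL)/2 = 1.225 m/s
omega = (vR-vL)/L = -1.4 rad/s
angular velocity = -1.4 rad/s


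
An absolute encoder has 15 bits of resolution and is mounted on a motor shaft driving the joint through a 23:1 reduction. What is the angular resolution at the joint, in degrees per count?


counts = 2^15 = 32768
effective counts at joint = 32768 * 23 = 753664
resolution = 360 / 753664
= 4.7767e-04 deg/count


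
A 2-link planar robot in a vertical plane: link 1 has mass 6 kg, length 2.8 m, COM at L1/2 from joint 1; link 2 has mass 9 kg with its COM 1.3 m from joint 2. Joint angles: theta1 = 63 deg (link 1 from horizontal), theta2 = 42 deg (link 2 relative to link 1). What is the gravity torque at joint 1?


Horizontal distance from joint 1 to link-1 COM:
  x_c1 = (L1/2)*cos(t1) = 1.4 * 0.454 = 0.6356 m
Horizontal distance from joint 1 to link-2 COM:
  x_c2 = L1*cos(t1) + Lc2*cos(t1+t2)
       = 2.8*0.454 + 1.3*-0.2588 = 0.9347 m
tau1 = m1*g*x_c1 + m2*g*x_c2
     = 6*9.81*0.6356 + 9*9.81*0.9347
     = 37.4106 + 82.5254
     = 119.9361 Nm


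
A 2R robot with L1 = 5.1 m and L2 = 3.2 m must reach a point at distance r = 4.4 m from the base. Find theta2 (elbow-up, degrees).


cos(theta2) = (r^2 - L1^2 - L2^2) / (2*L1*L2)
cos(theta2) = (19.36 - 26.01 - 10.24) / 32.64
cos(theta2) = -0.517463
theta2 = 121.1622 degrees


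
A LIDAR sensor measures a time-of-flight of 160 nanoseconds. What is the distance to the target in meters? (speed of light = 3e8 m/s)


tof = 160 ns = 1.6e-07 s
dist = c * tof / 2
= 3e8 * 1.6e-07 / 2
= 24.0 m


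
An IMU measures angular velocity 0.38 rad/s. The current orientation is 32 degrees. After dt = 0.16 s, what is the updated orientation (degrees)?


delta_theta = w * dt = 0.38 * 0.16 = 0.0608 rad
= 3.4836 deg
theta_new = 32 + 3.4836 = 35.4836 deg


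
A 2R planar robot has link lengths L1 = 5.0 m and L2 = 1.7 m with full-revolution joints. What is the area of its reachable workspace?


r_max = L1 + L2 = 6.7 m
r_min = |L1 - L2| = 3.3 m
Area = pi*(r_max^2 - r_min^2)
= pi*(44.89 - 10.89)
= pi * 34.0
= 106.8142 m^2


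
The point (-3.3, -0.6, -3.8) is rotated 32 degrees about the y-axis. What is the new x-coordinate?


Rotation about y-axis: x' = x*cos(theta) + z*sin(theta)
= -3.3 * 0.848 + -3.8 * 0.5299
= -4.8123


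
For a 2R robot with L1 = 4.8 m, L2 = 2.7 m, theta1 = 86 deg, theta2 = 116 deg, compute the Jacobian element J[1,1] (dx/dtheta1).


J[1,1] = -L1*sin(t1) - L2*sin(t1+t2)
= -4.8*sin(86) - 2.7*sin(202)
= -3.7769


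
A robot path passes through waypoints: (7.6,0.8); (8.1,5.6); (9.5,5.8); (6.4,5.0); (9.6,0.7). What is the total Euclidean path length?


Segment lengths:
  seg1 = sqrt((0.5)^2 + (4.8)^2) = 4.826
  seg2 = sqrt((1.4)^2 + (0.2)^2) = 1.4142
  seg3 = sqrt((-3.1)^2 + (-0.8)^2) = 3.2016
  seg4 = sqrt((3.2)^2 + (-4.3)^2) = 5.36
Total = 14.8018


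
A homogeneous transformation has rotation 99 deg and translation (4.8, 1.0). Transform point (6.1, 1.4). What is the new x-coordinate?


x' = cos(theta)*px - sin(theta)*py + tx
= -0.1564*6.1 - 0.9877*1.4 + 4.8
= 2.463


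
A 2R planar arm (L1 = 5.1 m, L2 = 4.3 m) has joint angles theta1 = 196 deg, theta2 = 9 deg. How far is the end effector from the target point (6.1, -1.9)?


End effector via forward kinematics:
x = L1*cos(t1) + L2*cos(t1+t2) = -8.7996
y = L1*sin(t1) + L2*sin(t1+t2) = -3.223
Distance to target:
d = sqrt((6.1 - -8.7996)^2 + (-1.9 - -3.223)^2)
= sqrt(221.9968 + 1.7504)
= 14.9582 m


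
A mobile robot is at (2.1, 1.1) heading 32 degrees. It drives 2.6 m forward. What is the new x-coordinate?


x_new = x0 + d*cos(theta)
= 2.1 + 2.6*cos(32)
= 2.1 + 2.2049
= 4.3049


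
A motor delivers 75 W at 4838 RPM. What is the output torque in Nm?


omega = 4838 * 2*pi/60 = 506.6342 rad/s
tau = P / omega = 75 / 506.6342
= 0.148 Nm


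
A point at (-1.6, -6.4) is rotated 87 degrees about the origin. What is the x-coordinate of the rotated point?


x' = x*cos(theta) - y*sin(theta)
cos(87 deg) = 0.0523, sin(87 deg) = 0.9986
x' = -1.6 * 0.0523 - -6.4 * 0.9986
= -0.0837 - -6.3912
= 6.3075


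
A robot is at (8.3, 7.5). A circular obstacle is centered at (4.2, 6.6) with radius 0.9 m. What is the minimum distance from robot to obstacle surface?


center_dist = sqrt((8.3-4.2)^2 + (7.5-6.6)^2)
= sqrt(16.81 + 0.81)
= 4.1976
min_dist = center_dist - radius = 4.1976 - 0.9 = 3.2976 m


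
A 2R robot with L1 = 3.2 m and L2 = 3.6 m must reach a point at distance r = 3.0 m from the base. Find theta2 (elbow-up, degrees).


cos(theta2) = (r^2 - L1^2 - L2^2) / (2*L1*L2)
cos(theta2) = (9.0 - 10.24 - 12.96) / 23.04
cos(theta2) = -0.616319
theta2 = 128.0479 degrees


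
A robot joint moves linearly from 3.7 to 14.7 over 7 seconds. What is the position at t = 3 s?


s = t/T = 3/7 = 0.4286
p(t) = p0 + (pf-p0)*s
= 3.7 + (14.7 - 3.7) * 0.4286
= 8.4143


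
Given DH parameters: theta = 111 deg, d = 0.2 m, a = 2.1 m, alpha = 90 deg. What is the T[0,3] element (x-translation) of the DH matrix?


T[0,3] = a * cos(theta)
= 2.1 * cos(111 deg)
= 2.1 * -0.3584
= -0.7526


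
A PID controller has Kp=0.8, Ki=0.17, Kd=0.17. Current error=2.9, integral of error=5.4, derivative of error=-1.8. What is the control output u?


u = Kp*e + Ki*int(e) + Kd*de/dt
= 0.8*2.9 + 0.17*5.4 + 0.17*(-1.8)
= 2.32 + 0.918 + -0.306
= 2.932


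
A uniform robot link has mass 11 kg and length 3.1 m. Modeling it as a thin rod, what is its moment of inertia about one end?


I = (1/3) * m * L^2
= (1/3) * 11 * 3.1^2
= 0.333333 * 11 * 9.61
= 35.2367 kg*m^2


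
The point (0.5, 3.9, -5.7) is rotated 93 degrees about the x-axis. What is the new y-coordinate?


Rotation about x-axis: y' = y*cos(theta) - z*sin(theta)
= 3.9 * -0.0523 - -5.7 * 0.9986
= 5.4881


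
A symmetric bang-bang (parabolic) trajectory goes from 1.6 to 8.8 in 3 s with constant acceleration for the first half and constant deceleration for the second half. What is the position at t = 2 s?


Symmetric rest-to-rest: each phase covers (pf-p0)/2 in time T/2. 0.5*a*(T/2)^2 = (pf-p0)/2 => a = 4*(pf-p0)/T^2
a = 4*(8.8-1.6)/3^2 = 3.2
t = 2 is in the deceleration phase (t > T/2).
p = pf - 0.5*a*(T-t)^2 = 8.8 - 0.5*3.2*1^2
= 7.2


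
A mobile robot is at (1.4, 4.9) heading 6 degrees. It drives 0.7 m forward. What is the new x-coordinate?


x_new = x0 + d*cos(theta)
= 1.4 + 0.7*cos(6)
= 1.4 + 0.6962
= 2.0962


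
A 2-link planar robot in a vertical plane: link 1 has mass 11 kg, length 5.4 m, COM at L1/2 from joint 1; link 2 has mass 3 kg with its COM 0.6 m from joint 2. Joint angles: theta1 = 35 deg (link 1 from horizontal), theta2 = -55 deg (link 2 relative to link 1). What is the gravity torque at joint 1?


Horizontal distance from joint 1 to link-1 COM:
  x_c1 = (L1/2)*cos(t1) = 2.7 * 0.8192 = 2.2117 m
Horizontal distance from joint 1 to link-2 COM:
  x_c2 = L1*cos(t1) + Lc2*cos(t1+t2)
       = 5.4*0.8192 + 0.6*0.9397 = 4.9872 m
tau1 = m1*g*x_c1 + m2*g*x_c2
     = 11*9.81*2.2117 + 3*9.81*4.9872
     = 238.6657 + 146.7744
     = 385.4401 Nm


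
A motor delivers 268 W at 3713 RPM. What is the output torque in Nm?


omega = 3713 * 2*pi/60 = 388.8245 rad/s
tau = P / omega = 268 / 388.8245
= 0.6893 Nm


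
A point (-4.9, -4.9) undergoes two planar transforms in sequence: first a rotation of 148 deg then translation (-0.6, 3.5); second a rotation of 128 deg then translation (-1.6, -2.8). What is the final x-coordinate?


After transform 1:
x1 = cos(148)*-4.9 - sin(148)*-4.9 + -0.6 = 6.152
y1 = sin(148)*-4.9 + cos(148)*-4.9 + 3.5 = 5.0588
After transform 2:
x2 = cos(128)*6.152 - sin(128)*5.0588 + -1.6
= -9.374


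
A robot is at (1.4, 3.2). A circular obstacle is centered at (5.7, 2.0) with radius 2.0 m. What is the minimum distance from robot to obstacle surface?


center_dist = sqrt((1.4-5.7)^2 + (3.2-2.0)^2)
= sqrt(18.49 + 1.44)
= 4.4643
min_dist = center_dist - radius = 4.4643 - 2.0 = 2.4643 m


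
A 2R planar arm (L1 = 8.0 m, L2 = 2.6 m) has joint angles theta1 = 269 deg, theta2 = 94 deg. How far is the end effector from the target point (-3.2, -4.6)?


End effector via forward kinematics:
x = L1*cos(t1) + L2*cos(t1+t2) = 2.4568
y = L1*sin(t1) + L2*sin(t1+t2) = -7.8627
Distance to target:
d = sqrt((-3.2 - 2.4568)^2 + (-4.6 - -7.8627)^2)
= sqrt(31.9996 + 10.6453)
= 6.5303 m


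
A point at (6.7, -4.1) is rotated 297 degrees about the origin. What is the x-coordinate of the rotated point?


x' = x*cos(theta) - y*sin(theta)
cos(297 deg) = 0.454, sin(297 deg) = -0.891
x' = 6.7 * 0.454 - -4.1 * -0.891
= 3.0417 - 3.6531
= -0.6114


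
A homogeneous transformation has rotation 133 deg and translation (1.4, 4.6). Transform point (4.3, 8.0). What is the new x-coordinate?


x' = cos(theta)*px - sin(theta)*py + tx
= -0.682*4.3 - 0.7314*8.0 + 1.4
= -7.3834


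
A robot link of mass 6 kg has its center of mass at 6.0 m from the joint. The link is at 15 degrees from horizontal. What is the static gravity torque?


tau = m*g*L*cos(angle)
= 6 * 9.81 * 6.0 * cos(15 deg)
= 6 * 9.81 * 6.0 * 0.9659
= 341.1264 Nm


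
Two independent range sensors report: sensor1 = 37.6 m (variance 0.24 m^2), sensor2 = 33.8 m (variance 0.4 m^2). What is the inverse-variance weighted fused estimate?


w1 = (1/var1) / (1/var1 + 1/var2)
   = 4.1667 / (4.1667 + 2.5) = 0.625
w2 = 1 - w1 = 0.375
fused = w1*s1 + w2*s2 = 23.5 + 12.675
= 36.175 m


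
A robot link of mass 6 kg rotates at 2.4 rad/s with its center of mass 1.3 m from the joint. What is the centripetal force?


F = m * omega^2 * r
= 6 * 2.4^2 * 1.3
= 6 * 5.76 * 1.3
= 44.928 N


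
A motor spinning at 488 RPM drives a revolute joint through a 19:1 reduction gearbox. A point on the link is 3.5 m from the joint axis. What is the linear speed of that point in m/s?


omega_motor = 488 * 2*pi/60 = 51.1032 rad/s
omega_joint = omega_motor / 19 = 2.6896 rad/s
v = omega_joint * r = 2.6896 * 3.5
= 9.4138 m/s


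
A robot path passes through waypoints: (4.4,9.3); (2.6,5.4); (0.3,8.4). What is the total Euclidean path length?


Segment lengths:
  seg1 = sqrt((-1.8)^2 + (-3.9)^2) = 4.2953
  seg2 = sqrt((-2.3)^2 + (3.0)^2) = 3.7802
Total = 8.0756


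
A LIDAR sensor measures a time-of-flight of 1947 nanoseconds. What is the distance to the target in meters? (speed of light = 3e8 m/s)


tof = 1947 ns = 1.947e-06 s
dist = c * tof / 2
= 3e8 * 1.947e-06 / 2
= 292.05 m


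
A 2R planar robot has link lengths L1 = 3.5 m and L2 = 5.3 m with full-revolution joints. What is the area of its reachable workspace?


r_max = L1 + L2 = 8.8 m
r_min = |L1 - L2| = 1.8 m
Area = pi*(r_max^2 - r_min^2)
= pi*(77.44 - 3.24)
= pi * 74.2
= 233.1062 m^2


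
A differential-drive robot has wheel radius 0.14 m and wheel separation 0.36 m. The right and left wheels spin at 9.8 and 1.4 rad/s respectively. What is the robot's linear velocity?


vR = r*wR = 0.14*9.8 = 1.372 m/s
vL = r*wL = 0.14*1.4 = 0.196 m/s
v = (vR+vL)/2 = 0.784 m/s
omega = (vR-vL)/L = 3.2667 rad/s
linear velocity = 0.784 m/s


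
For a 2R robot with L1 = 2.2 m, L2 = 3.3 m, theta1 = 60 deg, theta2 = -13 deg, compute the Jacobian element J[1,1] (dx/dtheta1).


J[1,1] = -L1*sin(t1) - L2*sin(t1+t2)
= -2.2*sin(60) - 3.3*sin(47)
= -4.3187


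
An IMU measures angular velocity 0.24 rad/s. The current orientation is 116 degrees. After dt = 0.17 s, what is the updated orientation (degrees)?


delta_theta = w * dt = 0.24 * 0.17 = 0.0408 rad
= 2.3377 deg
theta_new = 116 + 2.3377 = 118.3377 deg


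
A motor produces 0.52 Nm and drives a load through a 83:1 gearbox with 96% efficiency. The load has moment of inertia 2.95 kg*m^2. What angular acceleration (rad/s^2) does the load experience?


tau_out = tau_motor * N * eta
= 0.52 * 83 * 0.96 = 41.4336 Nm
alpha = tau_out / I = 41.4336 / 2.95
= 14.0453 rad/s^2


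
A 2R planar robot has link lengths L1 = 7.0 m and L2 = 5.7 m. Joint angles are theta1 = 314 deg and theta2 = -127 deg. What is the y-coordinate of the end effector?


Convert angles to radians: theta1 = 5.4803, theta2 = -2.2166
y = L1*sin(theta1) + L2*sin(theta1+theta2)
y = -5.0354 + -0.6947
y = -5.73


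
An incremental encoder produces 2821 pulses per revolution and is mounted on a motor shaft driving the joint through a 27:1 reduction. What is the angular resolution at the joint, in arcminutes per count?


counts per rev = 2821
effective counts at joint = 2821 * 27 = 76167
resolution = 360*60 / 76167
= 0.2836 arcmin/count


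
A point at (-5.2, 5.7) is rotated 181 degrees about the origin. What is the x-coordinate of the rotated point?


x' = x*cos(theta) - y*sin(theta)
cos(181 deg) = -0.9998, sin(181 deg) = -0.0175
x' = -5.2 * -0.9998 - 5.7 * -0.0175
= 5.1992 - -0.0995
= 5.2987


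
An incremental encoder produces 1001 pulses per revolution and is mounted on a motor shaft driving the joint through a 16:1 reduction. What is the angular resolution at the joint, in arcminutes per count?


counts per rev = 1001
effective counts at joint = 1001 * 16 = 16016
resolution = 360*60 / 16016
= 1.3487 arcmin/count


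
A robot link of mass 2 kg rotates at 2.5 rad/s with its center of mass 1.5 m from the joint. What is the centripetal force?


F = m * omega^2 * r
= 2 * 2.5^2 * 1.5
= 2 * 6.25 * 1.5
= 18.75 N


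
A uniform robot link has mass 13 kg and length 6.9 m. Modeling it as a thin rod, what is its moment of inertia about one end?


I = (1/3) * m * L^2
= (1/3) * 13 * 6.9^2
= 0.333333 * 13 * 47.61
= 206.31 kg*m^2


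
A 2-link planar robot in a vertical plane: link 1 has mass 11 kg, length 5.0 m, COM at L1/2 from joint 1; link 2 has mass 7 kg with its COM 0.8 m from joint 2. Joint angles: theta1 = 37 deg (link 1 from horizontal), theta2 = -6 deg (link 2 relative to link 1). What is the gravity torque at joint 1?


Horizontal distance from joint 1 to link-1 COM:
  x_c1 = (L1/2)*cos(t1) = 2.5 * 0.7986 = 1.9966 m
Horizontal distance from joint 1 to link-2 COM:
  x_c2 = L1*cos(t1) + Lc2*cos(t1+t2)
       = 5.0*0.7986 + 0.8*0.8572 = 4.6789 m
tau1 = m1*g*x_c1 + m2*g*x_c2
     = 11*9.81*1.9966 + 7*9.81*4.6789
     = 215.4519 + 321.3008
     = 536.7527 Nm


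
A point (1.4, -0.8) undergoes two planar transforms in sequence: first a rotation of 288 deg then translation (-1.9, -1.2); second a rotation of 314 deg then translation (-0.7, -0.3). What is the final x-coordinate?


After transform 1:
x1 = cos(288)*1.4 - sin(288)*-0.8 + -1.9 = -2.2282
y1 = sin(288)*1.4 + cos(288)*-0.8 + -1.2 = -2.7787
After transform 2:
x2 = cos(314)*-2.2282 - sin(314)*-2.7787 + -0.7
= -4.2467


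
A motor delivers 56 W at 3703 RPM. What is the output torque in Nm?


omega = 3703 * 2*pi/60 = 387.7773 rad/s
tau = P / omega = 56 / 387.7773
= 0.1444 Nm


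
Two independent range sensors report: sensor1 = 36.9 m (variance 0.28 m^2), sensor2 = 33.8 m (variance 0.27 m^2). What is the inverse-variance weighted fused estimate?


w1 = (1/var1) / (1/var1 + 1/var2)
   = 3.5714 / (3.5714 + 3.7037) = 0.4909
w2 = 1 - w1 = 0.5091
fused = w1*s1 + w2*s2 = 18.1145 + 17.2073
= 35.3218 m


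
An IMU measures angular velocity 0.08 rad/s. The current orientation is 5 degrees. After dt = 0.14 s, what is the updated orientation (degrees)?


delta_theta = w * dt = 0.08 * 0.14 = 0.0112 rad
= 0.6417 deg
theta_new = 5 + 0.6417 = 5.6417 deg


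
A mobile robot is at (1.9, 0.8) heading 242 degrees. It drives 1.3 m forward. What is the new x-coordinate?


x_new = x0 + d*cos(theta)
= 1.9 + 1.3*cos(242)
= 1.9 + -0.6103
= 1.2897


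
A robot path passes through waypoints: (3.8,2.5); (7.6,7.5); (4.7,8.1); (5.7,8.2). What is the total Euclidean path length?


Segment lengths:
  seg1 = sqrt((3.8)^2 + (5.0)^2) = 6.2801
  seg2 = sqrt((-2.9)^2 + (0.6)^2) = 2.9614
  seg3 = sqrt((1.0)^2 + (0.1)^2) = 1.005
Total = 10.2465


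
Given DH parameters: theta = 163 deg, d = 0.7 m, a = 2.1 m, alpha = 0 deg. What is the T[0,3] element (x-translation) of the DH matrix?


T[0,3] = a * cos(theta)
= 2.1 * cos(163 deg)
= 2.1 * -0.9563
= -2.0082


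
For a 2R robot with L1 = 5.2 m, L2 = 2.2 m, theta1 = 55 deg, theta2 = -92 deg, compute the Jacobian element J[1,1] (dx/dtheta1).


J[1,1] = -L1*sin(t1) - L2*sin(t1+t2)
= -5.2*sin(55) - 2.2*sin(-37)
= -2.9356


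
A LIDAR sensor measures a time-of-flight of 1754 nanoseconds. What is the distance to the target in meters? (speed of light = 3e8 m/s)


tof = 1754 ns = 1.754e-06 s
dist = c * tof / 2
= 3e8 * 1.754e-06 / 2
= 263.1 m


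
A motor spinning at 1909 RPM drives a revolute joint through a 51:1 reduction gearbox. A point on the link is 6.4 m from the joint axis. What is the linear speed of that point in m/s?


omega_motor = 1909 * 2*pi/60 = 199.91 rad/s
omega_joint = omega_motor / 51 = 3.9198 rad/s
v = omega_joint * r = 3.9198 * 6.4
= 25.0867 m/s


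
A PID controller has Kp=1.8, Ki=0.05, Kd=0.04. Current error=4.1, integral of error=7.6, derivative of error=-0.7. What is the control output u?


u = Kp*e + Ki*int(e) + Kd*de/dt
= 1.8*4.1 + 0.05*7.6 + 0.04*(-0.7)
= 7.38 + 0.38 + -0.028
= 7.732


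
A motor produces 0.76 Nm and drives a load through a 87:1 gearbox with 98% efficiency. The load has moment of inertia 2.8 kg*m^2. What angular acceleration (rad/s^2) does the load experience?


tau_out = tau_motor * N * eta
= 0.76 * 87 * 0.98 = 64.7976 Nm
alpha = tau_out / I = 64.7976 / 2.8
= 23.142 rad/s^2


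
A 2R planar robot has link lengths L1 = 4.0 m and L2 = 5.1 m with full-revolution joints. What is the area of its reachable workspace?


r_max = L1 + L2 = 9.1 m
r_min = |L1 - L2| = 1.1 m
Area = pi*(r_max^2 - r_min^2)
= pi*(82.81 - 1.21)
= pi * 81.6
= 256.354 m^2


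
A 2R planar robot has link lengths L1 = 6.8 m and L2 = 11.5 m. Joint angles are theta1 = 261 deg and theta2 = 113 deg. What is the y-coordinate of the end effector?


Convert angles to radians: theta1 = 4.5553, theta2 = 1.9722
y = L1*sin(theta1) + L2*sin(theta1+theta2)
y = -6.7163 + 2.7821
y = -3.9342


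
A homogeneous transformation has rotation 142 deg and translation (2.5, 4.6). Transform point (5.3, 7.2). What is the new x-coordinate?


x' = cos(theta)*px - sin(theta)*py + tx
= -0.788*5.3 - 0.6157*7.2 + 2.5
= -6.1092


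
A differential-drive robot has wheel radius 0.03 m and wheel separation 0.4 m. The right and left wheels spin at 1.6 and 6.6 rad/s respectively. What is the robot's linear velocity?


vR = r*wR = 0.03*1.6 = 0.048 m/s
vL = r*wL = 0.03*6.6 = 0.198 m/s
v = (vR+vL)/2 = 0.123 m/s
omega = (vR-vL)/L = -0.375 rad/s
linear velocity = 0.123 m/s


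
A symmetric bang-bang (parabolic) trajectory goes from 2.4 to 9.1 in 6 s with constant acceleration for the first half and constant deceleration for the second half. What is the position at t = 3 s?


Symmetric rest-to-rest: each phase covers (pf-p0)/2 in time T/2. 0.5*a*(T/2)^2 = (pf-p0)/2 => a = 4*(pf-p0)/T^2
a = 4*(9.1-2.4)/6^2 = 0.7444
t = 3 is in the acceleration phase (t <= T/2).
p = p0 + 0.5*a*t^2 = 2.4 + 0.5*0.7444*3^2
= 5.75


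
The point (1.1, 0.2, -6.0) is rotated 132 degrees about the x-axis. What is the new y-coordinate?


Rotation about x-axis: y' = y*cos(theta) - z*sin(theta)
= 0.2 * -0.6691 - -6.0 * 0.7431
= 4.325


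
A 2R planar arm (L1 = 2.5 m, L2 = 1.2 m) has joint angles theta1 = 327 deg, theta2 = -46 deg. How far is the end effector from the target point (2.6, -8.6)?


End effector via forward kinematics:
x = L1*cos(t1) + L2*cos(t1+t2) = 2.3256
y = L1*sin(t1) + L2*sin(t1+t2) = -2.5396
Distance to target:
d = sqrt((2.6 - 2.3256)^2 + (-8.6 - -2.5396)^2)
= sqrt(0.0753 + 36.7291)
= 6.0667 m


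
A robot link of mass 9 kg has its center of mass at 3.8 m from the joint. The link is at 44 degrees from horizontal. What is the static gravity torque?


tau = m*g*L*cos(angle)
= 9 * 9.81 * 3.8 * cos(44 deg)
= 9 * 9.81 * 3.8 * 0.7193
= 241.3399 Nm


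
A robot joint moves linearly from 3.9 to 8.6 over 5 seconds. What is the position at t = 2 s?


s = t/T = 2/5 = 0.4
p(t) = p0 + (pf-p0)*s
= 3.9 + (8.6 - 3.9) * 0.4
= 5.78


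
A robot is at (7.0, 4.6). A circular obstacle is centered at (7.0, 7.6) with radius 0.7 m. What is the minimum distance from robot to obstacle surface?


center_dist = sqrt((7.0-7.0)^2 + (4.6-7.6)^2)
= sqrt(0.0 + 9.0)
= 3.0
min_dist = center_dist - radius = 3.0 - 0.7 = 2.3 m


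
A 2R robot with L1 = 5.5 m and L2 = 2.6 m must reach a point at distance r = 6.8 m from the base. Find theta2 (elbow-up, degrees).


cos(theta2) = (r^2 - L1^2 - L2^2) / (2*L1*L2)
cos(theta2) = (46.24 - 30.25 - 6.76) / 28.6
cos(theta2) = 0.322727
theta2 = 71.1721 degrees


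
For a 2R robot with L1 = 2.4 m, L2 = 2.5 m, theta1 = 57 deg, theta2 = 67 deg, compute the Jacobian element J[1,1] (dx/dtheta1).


J[1,1] = -L1*sin(t1) - L2*sin(t1+t2)
= -2.4*sin(57) - 2.5*sin(124)
= -4.0854


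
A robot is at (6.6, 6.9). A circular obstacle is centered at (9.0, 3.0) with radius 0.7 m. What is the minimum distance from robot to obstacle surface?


center_dist = sqrt((6.6-9.0)^2 + (6.9-3.0)^2)
= sqrt(5.76 + 15.21)
= 4.5793
min_dist = center_dist - radius = 4.5793 - 0.7 = 3.8793 m


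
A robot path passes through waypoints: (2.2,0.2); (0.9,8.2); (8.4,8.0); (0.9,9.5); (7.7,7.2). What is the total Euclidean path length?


Segment lengths:
  seg1 = sqrt((-1.3)^2 + (8.0)^2) = 8.1049
  seg2 = sqrt((7.5)^2 + (-0.2)^2) = 7.5027
  seg3 = sqrt((-7.5)^2 + (1.5)^2) = 7.6485
  seg4 = sqrt((6.8)^2 + (-2.3)^2) = 7.1784
Total = 30.4346


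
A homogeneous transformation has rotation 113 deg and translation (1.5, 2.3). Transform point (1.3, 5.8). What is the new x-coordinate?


x' = cos(theta)*px - sin(theta)*py + tx
= -0.3907*1.3 - 0.9205*5.8 + 1.5
= -4.3469


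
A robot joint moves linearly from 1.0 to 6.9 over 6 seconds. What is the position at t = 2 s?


s = t/T = 2/6 = 0.3333
p(t) = p0 + (pf-p0)*s
= 1.0 + (6.9 - 1.0) * 0.3333
= 2.9667


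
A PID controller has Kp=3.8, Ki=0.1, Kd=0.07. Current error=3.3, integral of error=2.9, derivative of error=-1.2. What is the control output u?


u = Kp*e + Ki*int(e) + Kd*de/dt
= 3.8*3.3 + 0.1*2.9 + 0.07*(-1.2)
= 12.54 + 0.29 + -0.084
= 12.746


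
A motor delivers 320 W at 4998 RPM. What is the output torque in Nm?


omega = 4998 * 2*pi/60 = 523.3893 rad/s
tau = P / omega = 320 / 523.3893
= 0.6114 Nm


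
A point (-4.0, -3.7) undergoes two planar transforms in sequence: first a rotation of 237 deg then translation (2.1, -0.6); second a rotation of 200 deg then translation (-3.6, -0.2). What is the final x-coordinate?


After transform 1:
x1 = cos(237)*-4.0 - sin(237)*-3.7 + 2.1 = 1.1755
y1 = sin(237)*-4.0 + cos(237)*-3.7 + -0.6 = 4.7698
After transform 2:
x2 = cos(200)*1.1755 - sin(200)*4.7698 + -3.6
= -3.0732


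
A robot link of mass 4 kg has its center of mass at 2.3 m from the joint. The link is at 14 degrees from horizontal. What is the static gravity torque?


tau = m*g*L*cos(angle)
= 4 * 9.81 * 2.3 * cos(14 deg)
= 4 * 9.81 * 2.3 * 0.9703
= 87.5711 Nm


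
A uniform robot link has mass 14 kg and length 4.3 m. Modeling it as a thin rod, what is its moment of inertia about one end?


I = (1/3) * m * L^2
= (1/3) * 14 * 4.3^2
= 0.333333 * 14 * 18.49
= 86.2867 kg*m^2


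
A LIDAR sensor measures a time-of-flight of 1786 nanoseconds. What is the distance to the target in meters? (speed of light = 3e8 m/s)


tof = 1786 ns = 1.786e-06 s
dist = c * tof / 2
= 3e8 * 1.786e-06 / 2
= 267.9 m


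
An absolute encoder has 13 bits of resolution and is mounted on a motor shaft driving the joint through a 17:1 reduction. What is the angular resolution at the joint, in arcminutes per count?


counts = 2^13 = 8192
effective counts at joint = 8192 * 17 = 139264
resolution = 360*60 / 139264
= 0.1551 arcmin/count


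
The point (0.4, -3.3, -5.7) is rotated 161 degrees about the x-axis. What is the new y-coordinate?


Rotation about x-axis: y' = y*cos(theta) - z*sin(theta)
= -3.3 * -0.9455 - -5.7 * 0.3256
= 4.9759


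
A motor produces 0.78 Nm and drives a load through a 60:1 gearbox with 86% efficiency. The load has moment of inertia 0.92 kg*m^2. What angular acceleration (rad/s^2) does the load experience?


tau_out = tau_motor * N * eta
= 0.78 * 60 * 0.86 = 40.248 Nm
alpha = tau_out / I = 40.248 / 0.92
= 43.7478 rad/s^2


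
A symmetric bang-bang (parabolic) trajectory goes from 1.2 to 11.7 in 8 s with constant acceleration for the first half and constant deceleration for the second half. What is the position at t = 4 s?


Symmetric rest-to-rest: each phase covers (pf-p0)/2 in time T/2. 0.5*a*(T/2)^2 = (pf-p0)/2 => a = 4*(pf-p0)/T^2
a = 4*(11.7-1.2)/8^2 = 0.6562
t = 4 is in the acceleration phase (t <= T/2).
p = p0 + 0.5*a*t^2 = 1.2 + 0.5*0.6562*4^2
= 6.45


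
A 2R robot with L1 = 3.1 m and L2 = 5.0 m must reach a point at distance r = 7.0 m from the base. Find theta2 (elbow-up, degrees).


cos(theta2) = (r^2 - L1^2 - L2^2) / (2*L1*L2)
cos(theta2) = (49.0 - 9.61 - 25.0) / 31.0
cos(theta2) = 0.464194
theta2 = 62.342 degrees


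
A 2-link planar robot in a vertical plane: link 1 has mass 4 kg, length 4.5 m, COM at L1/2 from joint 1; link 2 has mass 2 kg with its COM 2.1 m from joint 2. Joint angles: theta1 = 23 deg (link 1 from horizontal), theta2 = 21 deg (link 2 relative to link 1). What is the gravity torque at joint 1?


Horizontal distance from joint 1 to link-1 COM:
  x_c1 = (L1/2)*cos(t1) = 2.25 * 0.9205 = 2.0711 m
Horizontal distance from joint 1 to link-2 COM:
  x_c2 = L1*cos(t1) + Lc2*cos(t1+t2)
       = 4.5*0.9205 + 2.1*0.7193 = 5.6529 m
tau1 = m1*g*x_c1 + m2*g*x_c2
     = 4*9.81*2.0711 + 2*9.81*5.6529
     = 81.2714 + 110.9096
     = 192.181 Nm


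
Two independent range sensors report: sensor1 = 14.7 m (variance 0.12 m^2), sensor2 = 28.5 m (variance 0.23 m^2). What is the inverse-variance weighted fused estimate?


w1 = (1/var1) / (1/var1 + 1/var2)
   = 8.3333 / (8.3333 + 4.3478) = 0.6571
w2 = 1 - w1 = 0.3429
fused = w1*s1 + w2*s2 = 9.66 + 9.7714
= 19.4314 m


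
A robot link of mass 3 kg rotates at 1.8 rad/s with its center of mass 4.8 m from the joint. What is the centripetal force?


F = m * omega^2 * r
= 3 * 1.8^2 * 4.8
= 3 * 3.24 * 4.8
= 46.656 N


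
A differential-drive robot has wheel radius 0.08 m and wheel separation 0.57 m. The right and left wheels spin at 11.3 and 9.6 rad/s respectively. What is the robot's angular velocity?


vR = r*wR = 0.08*11.3 = 0.904 m/s
vL = r*wL = 0.08*9.6 = 0.768 m/s
v = (vR+vL)/2 = 0.836 m/s
omega = (vR-vL)/L = 0.2386 rad/s
angular velocity = 0.2386 rad/s


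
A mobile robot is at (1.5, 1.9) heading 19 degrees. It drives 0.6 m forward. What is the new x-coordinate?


x_new = x0 + d*cos(theta)
= 1.5 + 0.6*cos(19)
= 1.5 + 0.5673
= 2.0673


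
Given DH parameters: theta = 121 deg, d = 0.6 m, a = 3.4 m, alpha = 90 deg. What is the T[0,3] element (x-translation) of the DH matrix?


T[0,3] = a * cos(theta)
= 3.4 * cos(121 deg)
= 3.4 * -0.515
= -1.7511


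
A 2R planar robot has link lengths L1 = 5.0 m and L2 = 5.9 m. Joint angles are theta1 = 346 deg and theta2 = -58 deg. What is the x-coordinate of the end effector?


Convert angles to radians: theta1 = 6.0388, theta2 = -1.0123
x = L1*cos(theta1) + L2*cos(theta1+theta2)
x = 4.8515 + 1.8232
x = 6.6747


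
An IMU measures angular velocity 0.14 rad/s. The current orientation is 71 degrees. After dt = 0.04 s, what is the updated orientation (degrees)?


delta_theta = w * dt = 0.14 * 0.04 = 0.0056 rad
= 0.3209 deg
theta_new = 71 + 0.3209 = 71.3209 deg


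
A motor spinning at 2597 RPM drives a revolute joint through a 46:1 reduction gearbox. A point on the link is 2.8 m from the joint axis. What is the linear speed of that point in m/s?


omega_motor = 2597 * 2*pi/60 = 271.9572 rad/s
omega_joint = omega_motor / 46 = 5.9121 rad/s
v = omega_joint * r = 5.9121 * 2.8
= 16.5539 m/s


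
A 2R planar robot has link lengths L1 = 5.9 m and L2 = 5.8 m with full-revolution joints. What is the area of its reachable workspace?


r_max = L1 + L2 = 11.7 m
r_min = |L1 - L2| = 0.1 m
Area = pi*(r_max^2 - r_min^2)
= pi*(136.89 - 0.01)
= pi * 136.88
= 430.0212 m^2


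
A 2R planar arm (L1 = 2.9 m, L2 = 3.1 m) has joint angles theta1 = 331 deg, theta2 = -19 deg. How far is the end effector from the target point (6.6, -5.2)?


End effector via forward kinematics:
x = L1*cos(t1) + L2*cos(t1+t2) = 4.6107
y = L1*sin(t1) + L2*sin(t1+t2) = -3.7097
Distance to target:
d = sqrt((6.6 - 4.6107)^2 + (-5.2 - -3.7097)^2)
= sqrt(3.9573 + 2.221)
= 2.4856 m


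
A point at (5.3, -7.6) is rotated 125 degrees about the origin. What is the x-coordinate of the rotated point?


x' = x*cos(theta) - y*sin(theta)
cos(125 deg) = -0.5736, sin(125 deg) = 0.8192
x' = 5.3 * -0.5736 - -7.6 * 0.8192
= -3.04 - -6.2256
= 3.1856


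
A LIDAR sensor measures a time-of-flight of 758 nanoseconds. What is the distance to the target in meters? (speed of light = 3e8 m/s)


tof = 758 ns = 7.58e-07 s
dist = c * tof / 2
= 3e8 * 7.58e-07 / 2
= 113.7 m


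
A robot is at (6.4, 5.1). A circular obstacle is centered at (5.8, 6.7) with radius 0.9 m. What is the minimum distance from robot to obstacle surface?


center_dist = sqrt((6.4-5.8)^2 + (5.1-6.7)^2)
= sqrt(0.36 + 2.56)
= 1.7088
min_dist = center_dist - radius = 1.7088 - 0.9 = 0.8088 m


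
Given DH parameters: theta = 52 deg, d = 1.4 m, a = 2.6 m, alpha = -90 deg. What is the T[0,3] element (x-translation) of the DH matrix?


T[0,3] = a * cos(theta)
= 2.6 * cos(52 deg)
= 2.6 * 0.6157
= 1.6007


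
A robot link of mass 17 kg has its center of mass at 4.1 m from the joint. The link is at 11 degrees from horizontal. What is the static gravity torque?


tau = m*g*L*cos(angle)
= 17 * 9.81 * 4.1 * cos(11 deg)
= 17 * 9.81 * 4.1 * 0.9816
= 671.1945 Nm


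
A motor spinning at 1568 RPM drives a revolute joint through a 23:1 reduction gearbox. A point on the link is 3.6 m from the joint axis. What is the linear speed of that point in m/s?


omega_motor = 1568 * 2*pi/60 = 164.2006 rad/s
omega_joint = omega_motor / 23 = 7.1392 rad/s
v = omega_joint * r = 7.1392 * 3.6
= 25.701 m/s


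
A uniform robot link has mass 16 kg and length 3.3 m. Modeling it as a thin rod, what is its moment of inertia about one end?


I = (1/3) * m * L^2
= (1/3) * 16 * 3.3^2
= 0.333333 * 16 * 10.89
= 58.08 kg*m^2


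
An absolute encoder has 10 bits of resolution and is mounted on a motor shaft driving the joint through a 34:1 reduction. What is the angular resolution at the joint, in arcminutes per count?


counts = 2^10 = 1024
effective counts at joint = 1024 * 34 = 34816
resolution = 360*60 / 34816
= 0.6204 arcmin/count


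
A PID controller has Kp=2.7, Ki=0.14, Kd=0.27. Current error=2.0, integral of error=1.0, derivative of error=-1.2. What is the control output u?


u = Kp*e + Ki*int(e) + Kd*de/dt
= 2.7*2.0 + 0.14*1.0 + 0.27*(-1.2)
= 5.4 + 0.14 + -0.324
= 5.216


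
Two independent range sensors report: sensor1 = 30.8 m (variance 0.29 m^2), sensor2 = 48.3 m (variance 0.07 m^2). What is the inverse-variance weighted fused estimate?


w1 = (1/var1) / (1/var1 + 1/var2)
   = 3.4483 / (3.4483 + 14.2857) = 0.1944
w2 = 1 - w1 = 0.8056
fused = w1*s1 + w2*s2 = 5.9889 + 38.9083
= 44.8972 m


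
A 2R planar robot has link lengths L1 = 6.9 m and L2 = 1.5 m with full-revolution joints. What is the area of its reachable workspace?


r_max = L1 + L2 = 8.4 m
r_min = |L1 - L2| = 5.4 m
Area = pi*(r_max^2 - r_min^2)
= pi*(70.56 - 29.16)
= pi * 41.4
= 130.0619 m^2


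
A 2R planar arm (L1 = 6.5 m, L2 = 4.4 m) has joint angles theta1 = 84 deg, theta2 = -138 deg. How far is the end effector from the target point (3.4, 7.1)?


End effector via forward kinematics:
x = L1*cos(t1) + L2*cos(t1+t2) = 3.2657
y = L1*sin(t1) + L2*sin(t1+t2) = 2.9047
Distance to target:
d = sqrt((3.4 - 3.2657)^2 + (7.1 - 2.9047)^2)
= sqrt(0.018 + 17.6004)
= 4.1974 m


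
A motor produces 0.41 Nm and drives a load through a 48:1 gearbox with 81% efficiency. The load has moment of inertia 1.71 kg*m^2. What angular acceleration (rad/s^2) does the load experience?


tau_out = tau_motor * N * eta
= 0.41 * 48 * 0.81 = 15.9408 Nm
alpha = tau_out / I = 15.9408 / 1.71
= 9.3221 rad/s^2


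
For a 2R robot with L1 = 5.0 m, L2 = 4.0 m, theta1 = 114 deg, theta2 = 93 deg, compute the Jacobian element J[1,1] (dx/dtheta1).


J[1,1] = -L1*sin(t1) - L2*sin(t1+t2)
= -5.0*sin(114) - 4.0*sin(207)
= -2.7518


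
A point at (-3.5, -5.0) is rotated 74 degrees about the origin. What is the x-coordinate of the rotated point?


x' = x*cos(theta) - y*sin(theta)
cos(74 deg) = 0.2756, sin(74 deg) = 0.9613
x' = -3.5 * 0.2756 - -5.0 * 0.9613
= -0.9647 - -4.8063
= 3.8416


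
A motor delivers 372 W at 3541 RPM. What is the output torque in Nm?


omega = 3541 * 2*pi/60 = 370.8127 rad/s
tau = P / omega = 372 / 370.8127
= 1.0032 Nm


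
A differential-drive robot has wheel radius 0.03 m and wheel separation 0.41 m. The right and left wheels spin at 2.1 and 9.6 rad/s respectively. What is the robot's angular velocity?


vR = r*wR = 0.03*2.1 = 0.063 m/s
vL = r*wL = 0.03*9.6 = 0.288 m/s
v = (vR+vL)/2 = 0.1755 m/s
omega = (vR-vL)/L = -0.5488 rad/s
angular velocity = -0.5488 rad/s


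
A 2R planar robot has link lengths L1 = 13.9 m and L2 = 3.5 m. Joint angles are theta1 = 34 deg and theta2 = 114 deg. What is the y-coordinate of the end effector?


Convert angles to radians: theta1 = 0.5934, theta2 = 1.9897
y = L1*sin(theta1) + L2*sin(theta1+theta2)
y = 7.7728 + 1.8547
y = 9.6275


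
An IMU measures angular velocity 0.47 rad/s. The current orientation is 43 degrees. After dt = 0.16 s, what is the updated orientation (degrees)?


delta_theta = w * dt = 0.47 * 0.16 = 0.0752 rad
= 4.3086 deg
theta_new = 43 + 4.3086 = 47.3086 deg


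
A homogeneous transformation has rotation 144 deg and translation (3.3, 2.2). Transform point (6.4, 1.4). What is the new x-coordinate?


x' = cos(theta)*px - sin(theta)*py + tx
= -0.809*6.4 - 0.5878*1.4 + 3.3
= -2.7006


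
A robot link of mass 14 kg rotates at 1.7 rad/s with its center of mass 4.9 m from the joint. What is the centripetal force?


F = m * omega^2 * r
= 14 * 1.7^2 * 4.9
= 14 * 2.89 * 4.9
= 198.254 N


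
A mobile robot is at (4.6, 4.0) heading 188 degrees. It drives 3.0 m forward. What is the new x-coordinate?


x_new = x0 + d*cos(theta)
= 4.6 + 3.0*cos(188)
= 4.6 + -2.9708
= 1.6292


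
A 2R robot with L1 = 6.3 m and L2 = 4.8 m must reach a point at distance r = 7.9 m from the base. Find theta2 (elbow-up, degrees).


cos(theta2) = (r^2 - L1^2 - L2^2) / (2*L1*L2)
cos(theta2) = (62.41 - 39.69 - 23.04) / 60.48
cos(theta2) = -0.005291
theta2 = 90.3032 degrees
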